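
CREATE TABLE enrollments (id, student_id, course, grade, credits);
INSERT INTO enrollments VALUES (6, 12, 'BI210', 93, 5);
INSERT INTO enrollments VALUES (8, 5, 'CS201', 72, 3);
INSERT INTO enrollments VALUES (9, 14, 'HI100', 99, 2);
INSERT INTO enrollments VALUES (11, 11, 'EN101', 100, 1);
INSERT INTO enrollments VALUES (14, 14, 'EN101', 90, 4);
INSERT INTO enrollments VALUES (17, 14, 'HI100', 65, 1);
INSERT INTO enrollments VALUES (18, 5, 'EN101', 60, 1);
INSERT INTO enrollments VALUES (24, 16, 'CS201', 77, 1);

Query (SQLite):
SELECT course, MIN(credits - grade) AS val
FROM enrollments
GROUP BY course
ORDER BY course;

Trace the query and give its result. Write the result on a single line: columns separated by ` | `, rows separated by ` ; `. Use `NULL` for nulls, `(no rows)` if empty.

BI210 | -88 ; CS201 | -76 ; EN101 | -99 ; HI100 | -97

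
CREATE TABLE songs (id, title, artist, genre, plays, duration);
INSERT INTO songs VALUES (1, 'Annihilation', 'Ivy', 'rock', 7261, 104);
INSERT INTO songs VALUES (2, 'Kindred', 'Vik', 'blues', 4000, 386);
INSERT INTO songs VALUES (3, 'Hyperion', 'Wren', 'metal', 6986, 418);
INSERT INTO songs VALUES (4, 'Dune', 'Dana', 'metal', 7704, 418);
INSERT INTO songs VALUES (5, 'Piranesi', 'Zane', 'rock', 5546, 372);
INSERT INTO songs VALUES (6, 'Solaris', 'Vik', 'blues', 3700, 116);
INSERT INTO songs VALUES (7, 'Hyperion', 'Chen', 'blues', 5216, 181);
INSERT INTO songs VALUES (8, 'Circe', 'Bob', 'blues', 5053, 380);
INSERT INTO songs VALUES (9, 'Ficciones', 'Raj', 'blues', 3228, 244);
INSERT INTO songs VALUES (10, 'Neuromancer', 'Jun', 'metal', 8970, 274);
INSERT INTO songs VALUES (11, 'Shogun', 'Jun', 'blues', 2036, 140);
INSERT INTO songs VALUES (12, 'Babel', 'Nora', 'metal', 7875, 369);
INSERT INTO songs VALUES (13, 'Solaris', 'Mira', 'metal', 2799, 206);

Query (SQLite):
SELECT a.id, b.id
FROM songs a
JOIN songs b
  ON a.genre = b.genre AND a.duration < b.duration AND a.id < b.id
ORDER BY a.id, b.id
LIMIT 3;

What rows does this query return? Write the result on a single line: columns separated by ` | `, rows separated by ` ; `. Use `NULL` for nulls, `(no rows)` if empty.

1 | 5 ; 6 | 7 ; 6 | 8

Pairs (a,b) with same genre, a.duration < b.duration, a.id < b.id.
genre groups: blues:{2,6,7,8,9,11} metal:{3,4,10,12,13} rock:{1,5}
Ordered by (a.id, b.id); first 3.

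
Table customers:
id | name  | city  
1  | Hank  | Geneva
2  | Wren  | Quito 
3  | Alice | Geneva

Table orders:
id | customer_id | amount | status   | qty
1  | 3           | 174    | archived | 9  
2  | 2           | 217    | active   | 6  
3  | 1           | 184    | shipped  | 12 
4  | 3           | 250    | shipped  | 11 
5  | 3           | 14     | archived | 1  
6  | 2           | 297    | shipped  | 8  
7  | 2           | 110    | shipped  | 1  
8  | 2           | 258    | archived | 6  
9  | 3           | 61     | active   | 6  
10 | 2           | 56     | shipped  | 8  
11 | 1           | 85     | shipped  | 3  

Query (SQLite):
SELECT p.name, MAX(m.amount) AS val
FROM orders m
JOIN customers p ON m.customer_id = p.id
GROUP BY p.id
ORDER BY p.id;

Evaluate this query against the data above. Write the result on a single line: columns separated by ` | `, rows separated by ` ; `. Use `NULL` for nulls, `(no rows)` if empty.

Hank | 184 ; Wren | 297 ; Alice | 250

Join each orders row to its customers via customer_id.
Group joined rows by customers.id; compute MAX(m.amount) per group.
  1: ids {3, 11} → MAX(m.amount)=184
  2: ids {2, 6, 7, 8, 10} → MAX(m.amount)=297
  3: ids {1, 4, 5, 9} → MAX(m.amount)=250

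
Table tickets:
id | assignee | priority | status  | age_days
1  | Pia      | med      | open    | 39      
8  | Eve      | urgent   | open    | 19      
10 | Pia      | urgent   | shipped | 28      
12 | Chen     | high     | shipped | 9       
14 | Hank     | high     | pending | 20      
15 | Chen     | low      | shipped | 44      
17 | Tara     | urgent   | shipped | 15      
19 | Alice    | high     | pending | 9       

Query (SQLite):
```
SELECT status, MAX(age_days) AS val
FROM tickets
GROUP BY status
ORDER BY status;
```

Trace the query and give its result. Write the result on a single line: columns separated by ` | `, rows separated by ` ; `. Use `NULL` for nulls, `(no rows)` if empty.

open | 39 ; pending | 20 ; shipped | 44

Partition tickets by status; compute MAX(age_days) within each group.
  open: ids {1, 8} → MAX(age_days)=39
  pending: ids {14, 19} → MAX(age_days)=20
  shipped: ids {10, 12, 15, 17} → MAX(age_days)=44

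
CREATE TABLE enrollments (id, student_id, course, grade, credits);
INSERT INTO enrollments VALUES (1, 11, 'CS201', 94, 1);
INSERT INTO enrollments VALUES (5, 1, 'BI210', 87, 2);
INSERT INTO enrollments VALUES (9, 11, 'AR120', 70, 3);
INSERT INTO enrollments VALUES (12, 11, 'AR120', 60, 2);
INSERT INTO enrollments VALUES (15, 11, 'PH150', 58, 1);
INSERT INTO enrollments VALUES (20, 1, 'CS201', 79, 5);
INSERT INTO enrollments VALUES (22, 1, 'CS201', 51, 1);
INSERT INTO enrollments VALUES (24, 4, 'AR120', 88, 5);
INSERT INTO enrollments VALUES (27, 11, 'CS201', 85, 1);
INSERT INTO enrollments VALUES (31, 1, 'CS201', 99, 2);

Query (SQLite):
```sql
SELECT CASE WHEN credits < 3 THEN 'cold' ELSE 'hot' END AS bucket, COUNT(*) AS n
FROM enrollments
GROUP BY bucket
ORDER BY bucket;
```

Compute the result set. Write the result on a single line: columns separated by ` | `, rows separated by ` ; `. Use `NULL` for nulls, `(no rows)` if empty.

cold | 7 ; hot | 3

Bucket rows by credits < 3 → 'cold' else 'hot'; count each bucket.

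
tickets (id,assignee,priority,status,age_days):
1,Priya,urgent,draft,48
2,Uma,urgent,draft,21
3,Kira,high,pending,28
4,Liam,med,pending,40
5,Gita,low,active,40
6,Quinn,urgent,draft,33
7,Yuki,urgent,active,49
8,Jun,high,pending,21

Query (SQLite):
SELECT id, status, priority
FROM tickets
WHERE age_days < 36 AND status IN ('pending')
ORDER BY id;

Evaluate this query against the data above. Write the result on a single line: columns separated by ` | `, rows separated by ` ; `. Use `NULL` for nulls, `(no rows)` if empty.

3 | pending | high ; 8 | pending | high

age_days < 36: ids {2, 3, 6, 8}
status IN ('pending'): ids {3, 4, 8}
Combine with AND.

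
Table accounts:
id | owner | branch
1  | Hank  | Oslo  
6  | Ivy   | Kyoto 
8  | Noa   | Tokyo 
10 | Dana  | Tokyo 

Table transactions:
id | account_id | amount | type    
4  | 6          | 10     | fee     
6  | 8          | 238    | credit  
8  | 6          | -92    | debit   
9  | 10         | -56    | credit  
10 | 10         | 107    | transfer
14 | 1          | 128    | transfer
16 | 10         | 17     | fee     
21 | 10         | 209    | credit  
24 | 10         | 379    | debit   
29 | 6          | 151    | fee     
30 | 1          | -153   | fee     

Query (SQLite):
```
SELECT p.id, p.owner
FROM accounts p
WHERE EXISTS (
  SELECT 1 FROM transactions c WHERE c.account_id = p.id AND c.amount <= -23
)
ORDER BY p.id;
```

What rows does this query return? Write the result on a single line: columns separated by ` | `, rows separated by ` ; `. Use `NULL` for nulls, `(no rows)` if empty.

1 | Hank ; 6 | Ivy ; 10 | Dana

For each accounts row, check whether any transactions with matching account_id has amount <= -23.
Keep rows where that is true.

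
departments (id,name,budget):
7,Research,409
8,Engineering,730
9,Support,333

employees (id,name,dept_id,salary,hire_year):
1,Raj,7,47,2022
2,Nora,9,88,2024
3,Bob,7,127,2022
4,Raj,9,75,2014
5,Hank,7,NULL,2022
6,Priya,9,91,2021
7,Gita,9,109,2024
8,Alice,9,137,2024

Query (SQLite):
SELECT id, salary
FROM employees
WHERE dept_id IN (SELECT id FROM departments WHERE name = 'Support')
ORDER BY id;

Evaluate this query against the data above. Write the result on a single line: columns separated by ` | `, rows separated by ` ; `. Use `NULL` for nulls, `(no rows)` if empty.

Inner query: departments.id where name = 'Support'.
Outer: keep employees rows whose dept_id is in that set.
Inner query → {9}

2 | 88 ; 4 | 75 ; 6 | 91 ; 7 | 109 ; 8 | 137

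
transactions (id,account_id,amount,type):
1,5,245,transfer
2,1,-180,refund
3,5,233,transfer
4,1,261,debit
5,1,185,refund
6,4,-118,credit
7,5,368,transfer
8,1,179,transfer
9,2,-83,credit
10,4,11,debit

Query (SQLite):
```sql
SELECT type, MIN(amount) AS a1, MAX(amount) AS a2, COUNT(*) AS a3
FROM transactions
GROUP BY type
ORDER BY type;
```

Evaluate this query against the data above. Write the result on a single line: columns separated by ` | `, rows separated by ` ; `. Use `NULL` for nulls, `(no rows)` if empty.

credit | -118 | -83 | 2 ; debit | 11 | 261 | 2 ; refund | -180 | 185 | 2 ; transfer | 179 | 368 | 4

Group transactions by type.
Per group compute: MIN(amount), MAX(amount), COUNT(*).
  credit: ids {6, 9} → MIN(amount)=-118, MAX(amount)=-83, COUNT(*)=2
  debit: ids {4, 10} → MIN(amount)=11, MAX(amount)=261, COUNT(*)=2
  refund: ids {2, 5} → MIN(amount)=-180, MAX(amount)=185, COUNT(*)=2
  transfer: ids {1, 3, 7, 8} → MIN(amount)=179, MAX(amount)=368, COUNT(*)=4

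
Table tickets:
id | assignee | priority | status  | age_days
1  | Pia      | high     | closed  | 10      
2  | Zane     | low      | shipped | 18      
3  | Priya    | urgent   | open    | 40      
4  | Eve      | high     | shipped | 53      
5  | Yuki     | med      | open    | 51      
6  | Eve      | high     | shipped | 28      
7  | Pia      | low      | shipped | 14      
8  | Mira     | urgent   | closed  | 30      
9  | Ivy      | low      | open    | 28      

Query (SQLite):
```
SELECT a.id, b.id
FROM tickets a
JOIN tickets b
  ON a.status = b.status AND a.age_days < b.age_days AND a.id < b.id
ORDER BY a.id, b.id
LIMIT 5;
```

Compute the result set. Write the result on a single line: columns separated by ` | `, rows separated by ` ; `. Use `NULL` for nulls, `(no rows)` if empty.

1 | 8 ; 2 | 4 ; 2 | 6 ; 3 | 5

Pairs (a,b) with same status, a.age_days < b.age_days, a.id < b.id.
status groups: closed:{1,8} open:{3,5,9} shipped:{2,4,6,7}
Ordered by (a.id, b.id); first 5.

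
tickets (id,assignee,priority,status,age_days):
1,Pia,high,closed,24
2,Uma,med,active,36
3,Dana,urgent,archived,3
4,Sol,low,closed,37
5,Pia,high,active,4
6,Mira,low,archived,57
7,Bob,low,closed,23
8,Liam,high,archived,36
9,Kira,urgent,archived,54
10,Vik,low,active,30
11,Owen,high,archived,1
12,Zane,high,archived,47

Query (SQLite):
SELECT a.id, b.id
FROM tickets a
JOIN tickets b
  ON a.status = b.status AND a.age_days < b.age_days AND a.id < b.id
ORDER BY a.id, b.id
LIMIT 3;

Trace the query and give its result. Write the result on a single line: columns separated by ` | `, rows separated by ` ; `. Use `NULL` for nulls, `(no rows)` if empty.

Pairs (a,b) with same status, a.age_days < b.age_days, a.id < b.id.
status groups: active:{2,5,10} archived:{3,6,8,9,11,12} closed:{1,4,7}
Ordered by (a.id, b.id); first 3.

1 | 4 ; 3 | 6 ; 3 | 8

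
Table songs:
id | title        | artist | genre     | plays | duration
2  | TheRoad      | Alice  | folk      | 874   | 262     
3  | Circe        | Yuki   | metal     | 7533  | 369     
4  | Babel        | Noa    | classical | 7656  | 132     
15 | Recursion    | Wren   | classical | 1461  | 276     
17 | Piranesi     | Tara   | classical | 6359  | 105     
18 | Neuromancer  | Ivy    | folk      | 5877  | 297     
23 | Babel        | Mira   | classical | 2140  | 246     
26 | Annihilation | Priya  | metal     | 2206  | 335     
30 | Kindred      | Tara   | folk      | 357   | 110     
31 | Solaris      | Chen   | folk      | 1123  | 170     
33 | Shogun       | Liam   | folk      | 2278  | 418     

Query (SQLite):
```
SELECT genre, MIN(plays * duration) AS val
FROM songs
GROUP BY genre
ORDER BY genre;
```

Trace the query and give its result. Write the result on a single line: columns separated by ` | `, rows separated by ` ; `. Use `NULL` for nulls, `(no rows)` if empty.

classical | 403236 ; folk | 39270 ; metal | 739010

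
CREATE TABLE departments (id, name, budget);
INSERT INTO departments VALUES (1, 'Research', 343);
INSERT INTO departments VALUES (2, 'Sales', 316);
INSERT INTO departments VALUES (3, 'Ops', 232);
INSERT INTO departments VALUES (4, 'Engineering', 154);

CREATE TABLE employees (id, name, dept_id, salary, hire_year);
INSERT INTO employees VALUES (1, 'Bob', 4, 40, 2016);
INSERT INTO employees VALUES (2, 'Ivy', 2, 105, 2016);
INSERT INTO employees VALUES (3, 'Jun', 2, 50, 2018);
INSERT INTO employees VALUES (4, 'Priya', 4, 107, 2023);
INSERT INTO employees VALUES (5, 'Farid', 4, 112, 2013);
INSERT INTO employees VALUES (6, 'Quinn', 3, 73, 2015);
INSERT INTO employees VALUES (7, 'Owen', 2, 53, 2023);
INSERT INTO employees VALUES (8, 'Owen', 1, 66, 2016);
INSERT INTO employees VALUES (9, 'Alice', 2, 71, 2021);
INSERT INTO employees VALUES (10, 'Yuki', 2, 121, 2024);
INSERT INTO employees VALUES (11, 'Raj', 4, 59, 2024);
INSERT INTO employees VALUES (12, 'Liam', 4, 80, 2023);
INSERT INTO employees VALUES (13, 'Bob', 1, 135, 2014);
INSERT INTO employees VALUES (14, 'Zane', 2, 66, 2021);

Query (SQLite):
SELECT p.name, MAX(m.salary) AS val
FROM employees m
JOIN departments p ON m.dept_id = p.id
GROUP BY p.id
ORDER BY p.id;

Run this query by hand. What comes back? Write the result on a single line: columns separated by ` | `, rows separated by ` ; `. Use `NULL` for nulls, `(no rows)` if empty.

Research | 135 ; Sales | 121 ; Ops | 73 ; Engineering | 112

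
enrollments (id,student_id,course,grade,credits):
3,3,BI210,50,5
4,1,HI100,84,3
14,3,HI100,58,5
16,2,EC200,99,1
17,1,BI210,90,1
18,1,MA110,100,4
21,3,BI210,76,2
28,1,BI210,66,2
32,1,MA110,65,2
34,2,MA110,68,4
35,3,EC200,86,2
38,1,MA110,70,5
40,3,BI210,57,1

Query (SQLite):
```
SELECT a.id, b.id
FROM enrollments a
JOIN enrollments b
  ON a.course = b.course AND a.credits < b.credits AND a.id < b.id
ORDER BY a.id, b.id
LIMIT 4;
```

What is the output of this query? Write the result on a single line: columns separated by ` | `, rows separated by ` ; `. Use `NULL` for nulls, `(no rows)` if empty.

4 | 14 ; 16 | 35 ; 17 | 21 ; 17 | 28

Pairs (a,b) with same course, a.credits < b.credits, a.id < b.id.
course groups: BI210:{3,17,21,28,40} EC200:{16,35} HI100:{4,14} MA110:{18,32,34,38}
Ordered by (a.id, b.id); first 4.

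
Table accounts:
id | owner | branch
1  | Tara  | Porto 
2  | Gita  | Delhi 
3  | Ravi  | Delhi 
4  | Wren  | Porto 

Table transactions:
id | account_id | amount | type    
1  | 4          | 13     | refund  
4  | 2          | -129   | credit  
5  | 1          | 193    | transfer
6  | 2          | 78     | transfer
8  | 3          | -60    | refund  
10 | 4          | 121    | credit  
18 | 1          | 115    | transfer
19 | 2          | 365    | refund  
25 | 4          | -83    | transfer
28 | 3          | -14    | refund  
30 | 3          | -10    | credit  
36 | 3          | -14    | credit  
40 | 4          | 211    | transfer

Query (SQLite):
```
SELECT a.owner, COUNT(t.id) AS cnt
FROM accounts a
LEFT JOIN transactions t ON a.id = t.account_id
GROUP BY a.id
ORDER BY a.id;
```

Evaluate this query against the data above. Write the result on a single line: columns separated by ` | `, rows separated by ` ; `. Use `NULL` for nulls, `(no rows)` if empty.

Tara | 2 ; Gita | 3 ; Ravi | 4 ; Wren | 4

LEFT JOIN keeps every accounts row; unmatched ones get NULL for transactions columns.
Group by accounts.id and compute COUNT(t.id). COUNT(col) of an all-NULL group is 0.
  1: ids {5, 18} → COUNT(t.id)=2
  2: ids {4, 6, 19} → COUNT(t.id)=3
  3: ids {8, 28, 30, 36} → COUNT(t.id)=4
  4: ids {1, 10, 25, 40} → COUNT(t.id)=4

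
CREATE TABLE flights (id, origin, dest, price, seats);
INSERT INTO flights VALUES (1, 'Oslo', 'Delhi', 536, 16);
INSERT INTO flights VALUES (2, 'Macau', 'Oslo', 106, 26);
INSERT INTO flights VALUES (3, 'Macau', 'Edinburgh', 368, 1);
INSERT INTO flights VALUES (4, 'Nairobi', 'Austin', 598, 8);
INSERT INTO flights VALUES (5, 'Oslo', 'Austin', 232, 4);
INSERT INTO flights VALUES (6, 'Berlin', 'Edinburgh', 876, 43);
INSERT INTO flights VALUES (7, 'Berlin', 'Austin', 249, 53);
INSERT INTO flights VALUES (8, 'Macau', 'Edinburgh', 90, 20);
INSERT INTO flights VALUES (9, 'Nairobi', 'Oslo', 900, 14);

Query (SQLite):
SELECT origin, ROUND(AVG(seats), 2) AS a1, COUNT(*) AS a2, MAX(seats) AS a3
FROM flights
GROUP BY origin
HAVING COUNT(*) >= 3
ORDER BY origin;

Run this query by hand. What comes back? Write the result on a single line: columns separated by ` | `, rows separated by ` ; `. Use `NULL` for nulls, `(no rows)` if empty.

Group flights by origin.
Per group compute: ROUND(AVG(seats), 2), COUNT(*), MAX(seats).
HAVING: drop groups with fewer than 3 rows.
  Berlin: ids {6, 7} → ROUND(AVG(seats), 2)=48, COUNT(*)=2, MAX(seats)=53
  Macau: ids {2, 3, 8} → ROUND(AVG(seats), 2)=15.67, COUNT(*)=3, MAX(seats)=26
  Nairobi: ids {4, 9} → ROUND(AVG(seats), 2)=11, COUNT(*)=2, MAX(seats)=14
  Oslo: ids {1, 5} → ROUND(AVG(seats), 2)=10, COUNT(*)=2, MAX(seats)=16

Macau | 15.67 | 3 | 26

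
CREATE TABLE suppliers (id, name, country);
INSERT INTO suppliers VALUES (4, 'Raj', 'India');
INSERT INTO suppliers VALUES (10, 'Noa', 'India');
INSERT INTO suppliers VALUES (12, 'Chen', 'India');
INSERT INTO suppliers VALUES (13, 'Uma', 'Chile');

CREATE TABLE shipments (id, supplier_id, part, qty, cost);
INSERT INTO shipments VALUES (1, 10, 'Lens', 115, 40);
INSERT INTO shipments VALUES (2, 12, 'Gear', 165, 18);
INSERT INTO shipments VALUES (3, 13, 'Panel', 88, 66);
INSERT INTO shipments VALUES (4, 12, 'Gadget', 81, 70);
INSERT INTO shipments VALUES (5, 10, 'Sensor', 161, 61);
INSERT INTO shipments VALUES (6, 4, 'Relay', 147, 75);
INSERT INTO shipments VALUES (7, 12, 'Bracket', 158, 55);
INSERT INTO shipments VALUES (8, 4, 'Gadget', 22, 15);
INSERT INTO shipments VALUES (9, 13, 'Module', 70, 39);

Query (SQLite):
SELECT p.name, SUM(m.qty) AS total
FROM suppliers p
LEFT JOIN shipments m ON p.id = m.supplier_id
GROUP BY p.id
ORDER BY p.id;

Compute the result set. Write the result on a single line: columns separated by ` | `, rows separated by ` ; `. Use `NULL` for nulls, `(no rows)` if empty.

Raj | 169 ; Noa | 276 ; Chen | 404 ; Uma | 158

LEFT JOIN keeps every suppliers row; unmatched ones get NULL for shipments columns.
Group by suppliers.id and compute SUM(m.qty). SUM over an all-NULL group is NULL.
  4: ids {6, 8} → SUM(m.qty)=169
  10: ids {1, 5} → SUM(m.qty)=276
  12: ids {2, 4, 7} → SUM(m.qty)=404
  13: ids {3, 9} → SUM(m.qty)=158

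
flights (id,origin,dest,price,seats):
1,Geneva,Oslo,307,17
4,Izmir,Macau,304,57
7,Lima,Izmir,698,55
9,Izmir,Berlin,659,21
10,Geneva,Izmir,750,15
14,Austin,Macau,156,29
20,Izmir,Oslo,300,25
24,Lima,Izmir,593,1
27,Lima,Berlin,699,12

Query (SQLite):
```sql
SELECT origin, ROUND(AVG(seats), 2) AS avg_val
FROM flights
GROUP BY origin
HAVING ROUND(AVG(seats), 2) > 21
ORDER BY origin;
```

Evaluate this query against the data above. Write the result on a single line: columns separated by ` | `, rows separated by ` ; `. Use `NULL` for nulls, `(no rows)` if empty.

Austin | 29 ; Izmir | 34.33 ; Lima | 22.67

Partition flights by origin; compute ROUND(AVG(seats), 2) within each group.
HAVING: keep groups where ROUND(AVG(seats), 2) > 21.
  Austin: ids {14} → ROUND(AVG(seats), 2)=29
  Geneva: ids {1, 10} → ROUND(AVG(seats), 2)=16
  Izmir: ids {4, 9, 20} → ROUND(AVG(seats), 2)=34.33
  Lima: ids {7, 24, 27} → ROUND(AVG(seats), 2)=22.67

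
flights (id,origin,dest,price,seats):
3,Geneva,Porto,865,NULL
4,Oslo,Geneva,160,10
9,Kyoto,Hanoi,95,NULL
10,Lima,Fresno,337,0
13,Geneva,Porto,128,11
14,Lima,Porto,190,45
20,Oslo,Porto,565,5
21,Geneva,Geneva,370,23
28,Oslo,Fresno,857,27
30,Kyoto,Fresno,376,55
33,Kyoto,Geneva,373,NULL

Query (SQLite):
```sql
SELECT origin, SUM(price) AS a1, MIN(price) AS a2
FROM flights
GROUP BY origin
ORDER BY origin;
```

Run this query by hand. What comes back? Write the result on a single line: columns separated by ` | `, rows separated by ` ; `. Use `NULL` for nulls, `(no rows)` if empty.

Group flights by origin.
Per group compute: SUM(price), MIN(price).
  Geneva: ids {3, 13, 21} → SUM(price)=1363, MIN(price)=128
  Kyoto: ids {9, 30, 33} → SUM(price)=844, MIN(price)=95
  Lima: ids {10, 14} → SUM(price)=527, MIN(price)=190
  Oslo: ids {4, 20, 28} → SUM(price)=1582, MIN(price)=160

Geneva | 1363 | 128 ; Kyoto | 844 | 95 ; Lima | 527 | 190 ; Oslo | 1582 | 160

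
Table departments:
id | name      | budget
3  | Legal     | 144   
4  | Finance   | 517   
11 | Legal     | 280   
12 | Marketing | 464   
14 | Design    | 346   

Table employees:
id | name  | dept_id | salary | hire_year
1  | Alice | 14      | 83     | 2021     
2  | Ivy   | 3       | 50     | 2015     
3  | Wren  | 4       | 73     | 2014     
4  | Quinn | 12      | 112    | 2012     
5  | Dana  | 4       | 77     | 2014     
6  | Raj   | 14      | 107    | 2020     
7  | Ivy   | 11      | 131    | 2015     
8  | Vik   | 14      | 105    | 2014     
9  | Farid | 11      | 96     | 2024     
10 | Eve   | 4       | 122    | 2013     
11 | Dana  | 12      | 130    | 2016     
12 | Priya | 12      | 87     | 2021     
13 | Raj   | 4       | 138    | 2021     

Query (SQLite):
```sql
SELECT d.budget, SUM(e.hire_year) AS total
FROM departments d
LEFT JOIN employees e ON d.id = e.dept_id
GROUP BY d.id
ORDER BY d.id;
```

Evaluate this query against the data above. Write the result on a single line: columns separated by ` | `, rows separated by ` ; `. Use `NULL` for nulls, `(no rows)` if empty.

LEFT JOIN keeps every departments row; unmatched ones get NULL for employees columns.
Group by departments.id and compute SUM(e.hire_year). SUM over an all-NULL group is NULL.
  3: ids {2} → SUM(e.hire_year)=2015
  4: ids {3, 5, 10, 13} → SUM(e.hire_year)=8062
  11: ids {7, 9} → SUM(e.hire_year)=4039
  12: ids {4, 11, 12} → SUM(e.hire_year)=6049
  14: ids {1, 6, 8} → SUM(e.hire_year)=6055

144 | 2015 ; 517 | 8062 ; 280 | 4039 ; 464 | 6049 ; 346 | 6055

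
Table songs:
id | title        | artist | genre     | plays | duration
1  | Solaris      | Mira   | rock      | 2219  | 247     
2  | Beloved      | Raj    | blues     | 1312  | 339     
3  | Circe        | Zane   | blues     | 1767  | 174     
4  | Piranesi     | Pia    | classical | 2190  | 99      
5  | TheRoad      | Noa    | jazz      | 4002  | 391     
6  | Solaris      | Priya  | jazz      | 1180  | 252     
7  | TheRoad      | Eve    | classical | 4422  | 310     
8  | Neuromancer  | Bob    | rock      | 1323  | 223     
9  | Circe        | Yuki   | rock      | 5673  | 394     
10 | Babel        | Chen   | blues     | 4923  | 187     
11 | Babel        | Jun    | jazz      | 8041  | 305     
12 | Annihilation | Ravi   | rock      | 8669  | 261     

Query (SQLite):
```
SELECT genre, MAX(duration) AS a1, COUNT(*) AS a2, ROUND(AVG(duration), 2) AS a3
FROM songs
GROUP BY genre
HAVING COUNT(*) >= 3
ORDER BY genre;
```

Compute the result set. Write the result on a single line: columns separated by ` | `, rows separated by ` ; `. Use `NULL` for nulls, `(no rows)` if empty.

Group songs by genre.
Per group compute: MAX(duration), COUNT(*), ROUND(AVG(duration), 2).
HAVING: drop groups with fewer than 3 rows.
  blues: ids {2, 3, 10} → MAX(duration)=339, COUNT(*)=3, ROUND(AVG(duration), 2)=233.33
  classical: ids {4, 7} → MAX(duration)=310, COUNT(*)=2, ROUND(AVG(duration), 2)=204.5
  jazz: ids {5, 6, 11} → MAX(duration)=391, COUNT(*)=3, ROUND(AVG(duration), 2)=316
  rock: ids {1, 8, 9, 12} → MAX(duration)=394, COUNT(*)=4, ROUND(AVG(duration), 2)=281.25

blues | 339 | 3 | 233.33 ; jazz | 391 | 3 | 316 ; rock | 394 | 4 | 281.25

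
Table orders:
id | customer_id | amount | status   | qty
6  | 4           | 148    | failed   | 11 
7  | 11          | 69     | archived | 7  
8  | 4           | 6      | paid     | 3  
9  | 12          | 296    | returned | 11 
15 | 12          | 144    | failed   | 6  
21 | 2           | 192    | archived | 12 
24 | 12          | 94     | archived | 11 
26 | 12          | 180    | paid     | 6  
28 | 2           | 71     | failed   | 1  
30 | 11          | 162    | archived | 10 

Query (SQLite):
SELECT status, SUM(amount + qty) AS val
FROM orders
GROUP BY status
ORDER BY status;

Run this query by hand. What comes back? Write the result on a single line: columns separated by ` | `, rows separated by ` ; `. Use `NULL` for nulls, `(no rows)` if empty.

archived | 557 ; failed | 381 ; paid | 195 ; returned | 307

For each row compute amount + qty.
Group by status; take SUM of the expression per group.
  archived: ids {7, 21, 24, 30} → SUM(amount + qty)=557
  failed: ids {6, 15, 28} → SUM(amount + qty)=381
  paid: ids {8, 26} → SUM(amount + qty)=195
  returned: ids {9} → SUM(amount + qty)=307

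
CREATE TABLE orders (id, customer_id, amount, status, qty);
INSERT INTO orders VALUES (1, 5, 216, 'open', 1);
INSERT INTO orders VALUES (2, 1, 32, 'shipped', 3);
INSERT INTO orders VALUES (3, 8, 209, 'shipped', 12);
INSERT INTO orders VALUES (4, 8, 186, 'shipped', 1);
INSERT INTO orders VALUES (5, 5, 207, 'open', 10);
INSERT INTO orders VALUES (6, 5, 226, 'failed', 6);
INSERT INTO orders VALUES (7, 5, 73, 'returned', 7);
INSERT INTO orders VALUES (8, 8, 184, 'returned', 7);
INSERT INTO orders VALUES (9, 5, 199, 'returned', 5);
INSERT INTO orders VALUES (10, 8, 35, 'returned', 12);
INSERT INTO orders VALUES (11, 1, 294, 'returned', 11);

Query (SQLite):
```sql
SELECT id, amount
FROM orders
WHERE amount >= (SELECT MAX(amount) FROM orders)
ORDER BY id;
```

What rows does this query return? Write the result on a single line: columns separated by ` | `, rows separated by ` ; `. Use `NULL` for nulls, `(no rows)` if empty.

11 | 294

Scalar subquery: MAX(amount) over all orders rows = 294.
Keep rows where amount >= that value.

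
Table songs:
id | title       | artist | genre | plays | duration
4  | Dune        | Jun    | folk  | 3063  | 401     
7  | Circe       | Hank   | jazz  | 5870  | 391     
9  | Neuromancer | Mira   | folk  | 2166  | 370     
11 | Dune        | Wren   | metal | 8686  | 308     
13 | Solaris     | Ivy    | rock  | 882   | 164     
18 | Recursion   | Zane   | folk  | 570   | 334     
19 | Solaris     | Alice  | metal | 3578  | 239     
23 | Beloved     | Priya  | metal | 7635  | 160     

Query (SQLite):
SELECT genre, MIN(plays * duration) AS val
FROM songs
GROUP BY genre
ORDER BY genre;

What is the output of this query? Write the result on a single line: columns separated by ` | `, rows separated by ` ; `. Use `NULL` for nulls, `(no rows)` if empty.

For each row compute plays * duration.
Group by genre; take MIN of the expression per group.
  folk: ids {4, 9, 18} → MIN(plays * duration)=190380
  jazz: ids {7} → MIN(plays * duration)=2295170
  metal: ids {11, 19, 23} → MIN(plays * duration)=855142
  rock: ids {13} → MIN(plays * duration)=144648

folk | 190380 ; jazz | 2295170 ; metal | 855142 ; rock | 144648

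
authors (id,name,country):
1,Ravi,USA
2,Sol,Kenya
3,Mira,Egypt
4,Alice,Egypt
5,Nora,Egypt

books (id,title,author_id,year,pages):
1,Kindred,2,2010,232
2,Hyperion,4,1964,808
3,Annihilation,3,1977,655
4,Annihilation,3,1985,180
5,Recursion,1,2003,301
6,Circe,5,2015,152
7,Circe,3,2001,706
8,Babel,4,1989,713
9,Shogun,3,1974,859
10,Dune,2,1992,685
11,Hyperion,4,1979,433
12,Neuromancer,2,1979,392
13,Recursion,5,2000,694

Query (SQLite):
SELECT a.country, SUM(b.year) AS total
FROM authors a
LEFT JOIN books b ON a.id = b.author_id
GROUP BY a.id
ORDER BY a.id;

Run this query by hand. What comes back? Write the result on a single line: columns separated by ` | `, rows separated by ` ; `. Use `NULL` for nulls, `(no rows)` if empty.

LEFT JOIN keeps every authors row; unmatched ones get NULL for books columns.
Group by authors.id and compute SUM(b.year). SUM over an all-NULL group is NULL.
  1: ids {5} → SUM(b.year)=2003
  2: ids {1, 10, 12} → SUM(b.year)=5981
  3: ids {3, 4, 7, 9} → SUM(b.year)=7937
  4: ids {2, 8, 11} → SUM(b.year)=5932
  5: ids {6, 13} → SUM(b.year)=4015

USA | 2003 ; Kenya | 5981 ; Egypt | 7937 ; Egypt | 5932 ; Egypt | 4015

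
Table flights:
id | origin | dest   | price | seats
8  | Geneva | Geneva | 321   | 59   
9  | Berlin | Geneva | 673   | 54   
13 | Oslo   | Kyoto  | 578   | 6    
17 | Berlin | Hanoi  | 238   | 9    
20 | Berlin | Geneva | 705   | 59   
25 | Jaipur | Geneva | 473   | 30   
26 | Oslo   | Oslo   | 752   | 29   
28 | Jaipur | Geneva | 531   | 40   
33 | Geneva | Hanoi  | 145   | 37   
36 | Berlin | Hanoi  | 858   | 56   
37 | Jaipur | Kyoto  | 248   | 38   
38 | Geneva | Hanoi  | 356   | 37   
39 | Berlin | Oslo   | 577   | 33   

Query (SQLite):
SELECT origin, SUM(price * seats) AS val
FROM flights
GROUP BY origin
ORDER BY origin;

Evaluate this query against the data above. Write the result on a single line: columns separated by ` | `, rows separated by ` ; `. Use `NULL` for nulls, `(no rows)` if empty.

Berlin | 147168 ; Geneva | 37476 ; Jaipur | 44854 ; Oslo | 25276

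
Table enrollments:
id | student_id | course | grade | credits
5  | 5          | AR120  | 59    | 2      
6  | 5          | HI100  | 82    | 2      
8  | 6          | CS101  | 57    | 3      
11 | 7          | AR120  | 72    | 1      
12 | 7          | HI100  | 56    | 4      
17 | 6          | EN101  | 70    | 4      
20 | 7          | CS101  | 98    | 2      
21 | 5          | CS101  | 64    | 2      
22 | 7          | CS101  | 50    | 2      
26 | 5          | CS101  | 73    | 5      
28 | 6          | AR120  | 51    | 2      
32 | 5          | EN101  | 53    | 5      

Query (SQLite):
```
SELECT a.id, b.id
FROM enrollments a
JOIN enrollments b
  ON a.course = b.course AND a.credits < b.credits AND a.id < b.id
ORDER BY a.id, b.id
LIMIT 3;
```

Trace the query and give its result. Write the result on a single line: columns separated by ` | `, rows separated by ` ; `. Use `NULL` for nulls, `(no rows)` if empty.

Pairs (a,b) with same course, a.credits < b.credits, a.id < b.id.
course groups: AR120:{5,11,28} CS101:{8,20,21,22,26} EN101:{17,32} HI100:{6,12}
Ordered by (a.id, b.id); first 3.

6 | 12 ; 8 | 26 ; 11 | 28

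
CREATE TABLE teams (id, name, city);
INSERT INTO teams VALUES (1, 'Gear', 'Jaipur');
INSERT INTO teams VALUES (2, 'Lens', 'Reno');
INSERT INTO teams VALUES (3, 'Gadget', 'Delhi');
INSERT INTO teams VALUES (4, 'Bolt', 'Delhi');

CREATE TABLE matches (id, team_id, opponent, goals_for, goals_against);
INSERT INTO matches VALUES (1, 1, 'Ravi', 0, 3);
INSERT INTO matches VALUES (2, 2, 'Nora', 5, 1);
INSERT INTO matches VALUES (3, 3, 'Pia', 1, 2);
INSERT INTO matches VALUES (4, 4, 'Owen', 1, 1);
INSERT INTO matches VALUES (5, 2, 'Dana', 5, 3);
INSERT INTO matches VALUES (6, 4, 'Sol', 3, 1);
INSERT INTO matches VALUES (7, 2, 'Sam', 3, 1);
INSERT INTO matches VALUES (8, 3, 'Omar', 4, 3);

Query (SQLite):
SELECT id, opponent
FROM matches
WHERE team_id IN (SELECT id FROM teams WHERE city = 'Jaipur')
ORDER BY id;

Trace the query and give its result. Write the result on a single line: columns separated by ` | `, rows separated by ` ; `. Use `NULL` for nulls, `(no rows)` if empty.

1 | Ravi

Inner query: teams.id where city = 'Jaipur'.
Outer: keep matches rows whose team_id is in that set.
Inner query → {1}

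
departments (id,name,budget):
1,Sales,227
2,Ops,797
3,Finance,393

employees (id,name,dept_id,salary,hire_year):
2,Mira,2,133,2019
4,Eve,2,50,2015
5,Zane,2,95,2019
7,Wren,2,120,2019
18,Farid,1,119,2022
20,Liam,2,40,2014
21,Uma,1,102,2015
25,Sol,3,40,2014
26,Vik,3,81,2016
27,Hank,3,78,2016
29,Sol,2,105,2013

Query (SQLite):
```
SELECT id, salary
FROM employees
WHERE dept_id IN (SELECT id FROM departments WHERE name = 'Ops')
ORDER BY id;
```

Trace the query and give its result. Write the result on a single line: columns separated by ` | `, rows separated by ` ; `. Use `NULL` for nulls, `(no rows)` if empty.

2 | 133 ; 4 | 50 ; 5 | 95 ; 7 | 120 ; 20 | 40 ; 29 | 105

Inner query: departments.id where name = 'Ops'.
Outer: keep employees rows whose dept_id is in that set.
Inner query → {2}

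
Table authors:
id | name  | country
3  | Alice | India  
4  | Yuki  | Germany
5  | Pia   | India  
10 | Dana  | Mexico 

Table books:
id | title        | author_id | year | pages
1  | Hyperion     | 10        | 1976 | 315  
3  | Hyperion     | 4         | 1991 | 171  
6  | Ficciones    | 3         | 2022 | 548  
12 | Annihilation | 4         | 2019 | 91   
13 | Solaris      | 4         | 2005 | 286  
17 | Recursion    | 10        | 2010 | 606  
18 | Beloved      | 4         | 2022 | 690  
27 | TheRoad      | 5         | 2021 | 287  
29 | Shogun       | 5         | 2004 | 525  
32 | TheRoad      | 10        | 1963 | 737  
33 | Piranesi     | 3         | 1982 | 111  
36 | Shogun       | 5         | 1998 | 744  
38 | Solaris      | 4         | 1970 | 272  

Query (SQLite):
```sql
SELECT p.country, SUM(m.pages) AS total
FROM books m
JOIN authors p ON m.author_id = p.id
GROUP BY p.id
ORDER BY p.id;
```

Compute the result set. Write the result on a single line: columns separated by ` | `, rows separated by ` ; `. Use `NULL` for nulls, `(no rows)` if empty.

Join each books row to its authors via author_id.
Group joined rows by authors.id; compute SUM(m.pages) per group.
  3: ids {6, 33} → SUM(m.pages)=659
  4: ids {3, 12, 13, 18, 38} → SUM(m.pages)=1510
  5: ids {27, 29, 36} → SUM(m.pages)=1556
  10: ids {1, 17, 32} → SUM(m.pages)=1658

India | 659 ; Germany | 1510 ; India | 1556 ; Mexico | 1658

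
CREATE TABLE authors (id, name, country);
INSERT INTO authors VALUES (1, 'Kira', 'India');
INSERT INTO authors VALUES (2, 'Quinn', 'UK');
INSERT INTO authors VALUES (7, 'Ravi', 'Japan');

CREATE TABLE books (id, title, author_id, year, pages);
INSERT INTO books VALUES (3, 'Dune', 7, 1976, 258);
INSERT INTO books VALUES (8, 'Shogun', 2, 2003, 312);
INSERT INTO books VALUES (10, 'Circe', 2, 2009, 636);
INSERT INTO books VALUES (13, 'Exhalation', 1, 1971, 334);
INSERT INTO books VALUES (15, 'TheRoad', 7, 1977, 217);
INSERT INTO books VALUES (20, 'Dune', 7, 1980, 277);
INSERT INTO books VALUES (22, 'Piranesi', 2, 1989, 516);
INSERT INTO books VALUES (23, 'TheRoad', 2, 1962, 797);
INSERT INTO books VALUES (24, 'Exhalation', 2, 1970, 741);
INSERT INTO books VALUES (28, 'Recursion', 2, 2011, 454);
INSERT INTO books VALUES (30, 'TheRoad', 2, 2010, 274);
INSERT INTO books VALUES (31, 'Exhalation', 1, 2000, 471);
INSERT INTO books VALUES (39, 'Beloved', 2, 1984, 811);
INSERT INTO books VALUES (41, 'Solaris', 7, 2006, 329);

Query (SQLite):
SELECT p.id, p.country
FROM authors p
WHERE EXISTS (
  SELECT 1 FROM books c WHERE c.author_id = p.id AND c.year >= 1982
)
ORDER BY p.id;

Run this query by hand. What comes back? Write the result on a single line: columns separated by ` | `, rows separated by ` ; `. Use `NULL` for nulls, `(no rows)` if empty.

1 | India ; 2 | UK ; 7 | Japan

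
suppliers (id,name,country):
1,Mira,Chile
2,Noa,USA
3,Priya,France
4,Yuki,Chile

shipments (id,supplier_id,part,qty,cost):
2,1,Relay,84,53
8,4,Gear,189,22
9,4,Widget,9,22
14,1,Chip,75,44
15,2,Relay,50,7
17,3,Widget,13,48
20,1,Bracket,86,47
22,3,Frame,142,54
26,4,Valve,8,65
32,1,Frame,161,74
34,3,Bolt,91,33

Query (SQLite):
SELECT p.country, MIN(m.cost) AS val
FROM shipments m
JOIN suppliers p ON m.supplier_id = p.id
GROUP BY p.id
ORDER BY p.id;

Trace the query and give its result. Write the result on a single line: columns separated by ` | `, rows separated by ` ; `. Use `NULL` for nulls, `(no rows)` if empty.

Join each shipments row to its suppliers via supplier_id.
Group joined rows by suppliers.id; compute MIN(m.cost) per group.
  1: ids {2, 14, 20, 32} → MIN(m.cost)=44
  2: ids {15} → MIN(m.cost)=7
  3: ids {17, 22, 34} → MIN(m.cost)=33
  4: ids {8, 9, 26} → MIN(m.cost)=22

Chile | 44 ; USA | 7 ; France | 33 ; Chile | 22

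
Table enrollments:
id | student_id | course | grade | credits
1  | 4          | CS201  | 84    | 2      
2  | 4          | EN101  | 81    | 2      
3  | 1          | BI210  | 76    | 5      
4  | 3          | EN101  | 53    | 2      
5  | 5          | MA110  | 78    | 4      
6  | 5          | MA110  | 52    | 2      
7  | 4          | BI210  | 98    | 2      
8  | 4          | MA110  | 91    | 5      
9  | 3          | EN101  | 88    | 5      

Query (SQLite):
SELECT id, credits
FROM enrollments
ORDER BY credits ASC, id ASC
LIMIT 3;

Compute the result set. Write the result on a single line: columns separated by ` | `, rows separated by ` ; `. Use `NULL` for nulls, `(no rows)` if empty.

1 | 2 ; 2 | 2 ; 4 | 2

Sort by credits asc, tiebreak id asc: (2, id=1), (2, id=2), (2, id=4), (2, id=6), (2, id=7), (4, id=5) …. Take first 3.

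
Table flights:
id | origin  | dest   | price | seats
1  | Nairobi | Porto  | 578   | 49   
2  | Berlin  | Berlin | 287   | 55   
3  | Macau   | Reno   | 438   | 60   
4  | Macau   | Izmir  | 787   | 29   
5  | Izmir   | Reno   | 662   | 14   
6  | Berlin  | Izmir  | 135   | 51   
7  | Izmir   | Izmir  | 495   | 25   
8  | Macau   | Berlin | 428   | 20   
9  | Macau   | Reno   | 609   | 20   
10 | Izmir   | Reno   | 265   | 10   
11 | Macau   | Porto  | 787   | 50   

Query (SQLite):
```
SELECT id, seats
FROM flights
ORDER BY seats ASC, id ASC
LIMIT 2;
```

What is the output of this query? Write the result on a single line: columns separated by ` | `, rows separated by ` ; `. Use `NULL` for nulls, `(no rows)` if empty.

Sort by seats asc, tiebreak id asc: (10, id=10), (14, id=5), (20, id=8), (20, id=9), (25, id=7) …. Take first 2.

10 | 10 ; 5 | 14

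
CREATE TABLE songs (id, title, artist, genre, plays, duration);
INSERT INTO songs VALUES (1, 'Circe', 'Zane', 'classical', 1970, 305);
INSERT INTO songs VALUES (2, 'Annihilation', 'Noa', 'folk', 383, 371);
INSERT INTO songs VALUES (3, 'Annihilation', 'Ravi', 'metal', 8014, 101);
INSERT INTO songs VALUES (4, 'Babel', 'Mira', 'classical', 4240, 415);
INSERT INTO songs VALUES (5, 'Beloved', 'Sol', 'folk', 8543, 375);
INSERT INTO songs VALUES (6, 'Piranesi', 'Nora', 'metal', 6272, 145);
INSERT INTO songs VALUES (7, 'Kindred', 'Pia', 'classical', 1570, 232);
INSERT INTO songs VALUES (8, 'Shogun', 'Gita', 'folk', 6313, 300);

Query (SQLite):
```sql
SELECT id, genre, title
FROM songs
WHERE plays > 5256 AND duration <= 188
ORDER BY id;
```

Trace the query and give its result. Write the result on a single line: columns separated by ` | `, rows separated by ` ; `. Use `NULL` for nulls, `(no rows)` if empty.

plays > 5256: ids {3, 5, 6, 8}
duration <= 188: ids {3, 6}
Combine with AND.

3 | metal | Annihilation ; 6 | metal | Piranesi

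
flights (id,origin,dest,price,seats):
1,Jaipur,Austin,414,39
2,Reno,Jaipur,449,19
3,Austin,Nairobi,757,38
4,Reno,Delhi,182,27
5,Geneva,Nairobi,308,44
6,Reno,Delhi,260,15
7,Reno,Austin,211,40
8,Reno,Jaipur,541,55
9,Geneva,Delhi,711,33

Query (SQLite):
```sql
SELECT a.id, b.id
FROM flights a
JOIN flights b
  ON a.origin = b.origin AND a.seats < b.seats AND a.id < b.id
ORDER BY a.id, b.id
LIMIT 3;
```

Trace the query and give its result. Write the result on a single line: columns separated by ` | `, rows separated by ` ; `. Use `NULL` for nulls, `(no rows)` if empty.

2 | 4 ; 2 | 7 ; 2 | 8

Pairs (a,b) with same origin, a.seats < b.seats, a.id < b.id.
origin groups: Austin:{3} Geneva:{5,9} Jaipur:{1} Reno:{2,4,6,7,8}
Ordered by (a.id, b.id); first 3.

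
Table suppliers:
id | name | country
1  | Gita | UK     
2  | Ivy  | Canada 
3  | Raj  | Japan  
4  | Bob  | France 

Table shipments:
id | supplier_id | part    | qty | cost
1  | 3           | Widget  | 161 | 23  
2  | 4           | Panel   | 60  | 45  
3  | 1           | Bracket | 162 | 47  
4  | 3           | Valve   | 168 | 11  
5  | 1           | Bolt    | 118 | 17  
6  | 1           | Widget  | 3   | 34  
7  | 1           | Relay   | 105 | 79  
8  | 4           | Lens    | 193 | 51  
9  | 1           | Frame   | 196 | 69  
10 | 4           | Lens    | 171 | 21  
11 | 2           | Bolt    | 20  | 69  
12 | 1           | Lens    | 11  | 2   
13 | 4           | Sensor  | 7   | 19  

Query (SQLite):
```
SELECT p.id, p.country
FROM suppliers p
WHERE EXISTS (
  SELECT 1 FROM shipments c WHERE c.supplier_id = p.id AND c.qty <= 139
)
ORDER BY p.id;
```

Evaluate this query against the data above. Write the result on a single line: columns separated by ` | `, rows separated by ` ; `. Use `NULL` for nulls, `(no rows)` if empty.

1 | UK ; 2 | Canada ; 4 | France

For each suppliers row, check whether any shipments with matching supplier_id has qty <= 139.
Keep rows where that is true.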